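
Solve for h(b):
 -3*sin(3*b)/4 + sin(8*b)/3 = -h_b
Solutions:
 h(b) = C1 - cos(3*b)/4 + cos(8*b)/24


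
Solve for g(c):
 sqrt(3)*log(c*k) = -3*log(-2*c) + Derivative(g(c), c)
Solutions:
 g(c) = C1 + c*(sqrt(3)*log(-k) - 3 - sqrt(3) + 3*log(2)) + c*(sqrt(3) + 3)*log(-c)


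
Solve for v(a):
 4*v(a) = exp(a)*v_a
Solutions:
 v(a) = C1*exp(-4*exp(-a))


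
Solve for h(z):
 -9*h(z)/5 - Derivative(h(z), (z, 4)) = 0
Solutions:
 h(z) = (C1*sin(5^(3/4)*sqrt(6)*z/10) + C2*cos(5^(3/4)*sqrt(6)*z/10))*exp(-5^(3/4)*sqrt(6)*z/10) + (C3*sin(5^(3/4)*sqrt(6)*z/10) + C4*cos(5^(3/4)*sqrt(6)*z/10))*exp(5^(3/4)*sqrt(6)*z/10)


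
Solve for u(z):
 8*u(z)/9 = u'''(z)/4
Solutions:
 u(z) = C3*exp(2*2^(2/3)*3^(1/3)*z/3) + (C1*sin(2^(2/3)*3^(5/6)*z/3) + C2*cos(2^(2/3)*3^(5/6)*z/3))*exp(-2^(2/3)*3^(1/3)*z/3)


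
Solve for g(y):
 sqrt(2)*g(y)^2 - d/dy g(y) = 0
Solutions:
 g(y) = -1/(C1 + sqrt(2)*y)


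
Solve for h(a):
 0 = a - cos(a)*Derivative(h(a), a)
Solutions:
 h(a) = C1 + Integral(a/cos(a), a)


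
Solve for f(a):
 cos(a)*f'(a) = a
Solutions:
 f(a) = C1 + Integral(a/cos(a), a)


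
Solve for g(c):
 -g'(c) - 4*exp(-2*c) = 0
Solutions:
 g(c) = C1 + 2*exp(-2*c)


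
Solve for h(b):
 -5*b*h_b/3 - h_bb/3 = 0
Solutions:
 h(b) = C1 + C2*erf(sqrt(10)*b/2)


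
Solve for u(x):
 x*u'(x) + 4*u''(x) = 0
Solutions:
 u(x) = C1 + C2*erf(sqrt(2)*x/4)


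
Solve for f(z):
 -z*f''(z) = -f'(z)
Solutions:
 f(z) = C1 + C2*z^2


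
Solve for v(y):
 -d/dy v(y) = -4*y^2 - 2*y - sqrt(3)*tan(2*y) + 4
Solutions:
 v(y) = C1 + 4*y^3/3 + y^2 - 4*y - sqrt(3)*log(cos(2*y))/2


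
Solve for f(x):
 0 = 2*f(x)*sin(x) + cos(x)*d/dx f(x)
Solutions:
 f(x) = C1*cos(x)^2


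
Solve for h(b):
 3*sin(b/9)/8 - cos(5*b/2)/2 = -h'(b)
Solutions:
 h(b) = C1 + sin(5*b/2)/5 + 27*cos(b/9)/8


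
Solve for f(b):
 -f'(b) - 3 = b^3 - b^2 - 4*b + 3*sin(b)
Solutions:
 f(b) = C1 - b^4/4 + b^3/3 + 2*b^2 - 3*b + 3*cos(b)


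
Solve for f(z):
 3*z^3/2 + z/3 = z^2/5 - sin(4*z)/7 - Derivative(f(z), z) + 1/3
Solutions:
 f(z) = C1 - 3*z^4/8 + z^3/15 - z^2/6 + z/3 + cos(4*z)/28


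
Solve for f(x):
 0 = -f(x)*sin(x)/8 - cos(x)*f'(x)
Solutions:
 f(x) = C1*cos(x)^(1/8)


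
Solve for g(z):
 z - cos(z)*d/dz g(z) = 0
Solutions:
 g(z) = C1 + Integral(z/cos(z), z)


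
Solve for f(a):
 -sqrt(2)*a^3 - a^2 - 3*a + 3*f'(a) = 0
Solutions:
 f(a) = C1 + sqrt(2)*a^4/12 + a^3/9 + a^2/2


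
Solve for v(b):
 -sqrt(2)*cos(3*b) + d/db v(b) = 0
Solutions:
 v(b) = C1 + sqrt(2)*sin(3*b)/3


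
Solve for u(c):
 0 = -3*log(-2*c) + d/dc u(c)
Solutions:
 u(c) = C1 + 3*c*log(-c) + 3*c*(-1 + log(2))


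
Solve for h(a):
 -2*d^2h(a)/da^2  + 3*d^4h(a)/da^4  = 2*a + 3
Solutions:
 h(a) = C1 + C2*a + C3*exp(-sqrt(6)*a/3) + C4*exp(sqrt(6)*a/3) - a^3/6 - 3*a^2/4


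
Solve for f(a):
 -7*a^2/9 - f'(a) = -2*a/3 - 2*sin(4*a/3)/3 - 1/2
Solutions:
 f(a) = C1 - 7*a^3/27 + a^2/3 + a/2 - cos(4*a/3)/2


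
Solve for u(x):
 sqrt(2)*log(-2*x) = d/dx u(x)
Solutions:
 u(x) = C1 + sqrt(2)*x*log(-x) + sqrt(2)*x*(-1 + log(2))


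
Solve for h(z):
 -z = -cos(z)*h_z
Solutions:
 h(z) = C1 + Integral(z/cos(z), z)


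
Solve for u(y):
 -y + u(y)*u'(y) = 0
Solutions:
 u(y) = -sqrt(C1 + y^2)
 u(y) = sqrt(C1 + y^2)


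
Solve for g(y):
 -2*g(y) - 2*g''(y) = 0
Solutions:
 g(y) = C1*sin(y) + C2*cos(y)


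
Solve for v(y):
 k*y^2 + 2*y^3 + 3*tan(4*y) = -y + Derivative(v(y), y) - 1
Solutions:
 v(y) = C1 + k*y^3/3 + y^4/2 + y^2/2 + y - 3*log(cos(4*y))/4


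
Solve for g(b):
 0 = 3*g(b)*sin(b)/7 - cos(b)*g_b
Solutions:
 g(b) = C1/cos(b)^(3/7)


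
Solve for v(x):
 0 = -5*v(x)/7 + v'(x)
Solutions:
 v(x) = C1*exp(5*x/7)


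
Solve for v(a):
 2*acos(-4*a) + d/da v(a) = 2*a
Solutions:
 v(a) = C1 + a^2 - 2*a*acos(-4*a) - sqrt(1 - 16*a^2)/2


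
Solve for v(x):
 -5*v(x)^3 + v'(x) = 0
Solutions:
 v(x) = -sqrt(2)*sqrt(-1/(C1 + 5*x))/2
 v(x) = sqrt(2)*sqrt(-1/(C1 + 5*x))/2


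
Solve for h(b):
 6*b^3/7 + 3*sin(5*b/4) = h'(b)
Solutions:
 h(b) = C1 + 3*b^4/14 - 12*cos(5*b/4)/5


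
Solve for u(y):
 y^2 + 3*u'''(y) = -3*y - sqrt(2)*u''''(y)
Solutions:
 u(y) = C1 + C2*y + C3*y^2 + C4*exp(-3*sqrt(2)*y/2) - y^5/180 + y^4*(-9 + 2*sqrt(2))/216 + y^3*(-4 + 9*sqrt(2))/162


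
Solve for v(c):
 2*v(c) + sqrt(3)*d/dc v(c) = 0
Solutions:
 v(c) = C1*exp(-2*sqrt(3)*c/3)


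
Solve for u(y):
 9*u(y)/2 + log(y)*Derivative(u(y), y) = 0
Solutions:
 u(y) = C1*exp(-9*li(y)/2)


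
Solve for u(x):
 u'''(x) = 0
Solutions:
 u(x) = C1 + C2*x + C3*x^2


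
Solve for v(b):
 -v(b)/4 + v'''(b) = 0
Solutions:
 v(b) = C3*exp(2^(1/3)*b/2) + (C1*sin(2^(1/3)*sqrt(3)*b/4) + C2*cos(2^(1/3)*sqrt(3)*b/4))*exp(-2^(1/3)*b/4)


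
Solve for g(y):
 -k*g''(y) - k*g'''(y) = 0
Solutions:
 g(y) = C1 + C2*y + C3*exp(-y)


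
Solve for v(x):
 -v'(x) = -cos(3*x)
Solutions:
 v(x) = C1 + sin(3*x)/3


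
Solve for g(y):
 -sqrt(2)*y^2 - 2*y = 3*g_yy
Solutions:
 g(y) = C1 + C2*y - sqrt(2)*y^4/36 - y^3/9


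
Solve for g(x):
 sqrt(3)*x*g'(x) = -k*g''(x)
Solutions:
 g(x) = C1 + C2*sqrt(k)*erf(sqrt(2)*3^(1/4)*x*sqrt(1/k)/2)


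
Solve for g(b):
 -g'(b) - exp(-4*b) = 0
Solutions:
 g(b) = C1 + exp(-4*b)/4


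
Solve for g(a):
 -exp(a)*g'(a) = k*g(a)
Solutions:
 g(a) = C1*exp(k*exp(-a))


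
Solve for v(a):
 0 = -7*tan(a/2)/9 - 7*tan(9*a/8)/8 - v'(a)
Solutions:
 v(a) = C1 + 14*log(cos(a/2))/9 + 7*log(cos(9*a/8))/9


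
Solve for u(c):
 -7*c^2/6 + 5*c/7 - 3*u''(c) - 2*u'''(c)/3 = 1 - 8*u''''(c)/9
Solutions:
 u(c) = C1 + C2*c + C3*exp(-3*c/2) + C4*exp(9*c/4) - 7*c^4/216 + 233*c^3/3402 - 3343*c^2/10206


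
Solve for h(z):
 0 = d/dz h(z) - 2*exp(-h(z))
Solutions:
 h(z) = log(C1 + 2*z)


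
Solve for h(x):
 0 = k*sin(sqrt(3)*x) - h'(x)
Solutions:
 h(x) = C1 - sqrt(3)*k*cos(sqrt(3)*x)/3


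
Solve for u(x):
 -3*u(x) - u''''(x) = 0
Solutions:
 u(x) = (C1*sin(sqrt(2)*3^(1/4)*x/2) + C2*cos(sqrt(2)*3^(1/4)*x/2))*exp(-sqrt(2)*3^(1/4)*x/2) + (C3*sin(sqrt(2)*3^(1/4)*x/2) + C4*cos(sqrt(2)*3^(1/4)*x/2))*exp(sqrt(2)*3^(1/4)*x/2)


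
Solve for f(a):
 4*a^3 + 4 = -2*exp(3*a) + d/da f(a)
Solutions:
 f(a) = C1 + a^4 + 4*a + 2*exp(3*a)/3


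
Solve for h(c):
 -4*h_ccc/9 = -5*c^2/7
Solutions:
 h(c) = C1 + C2*c + C3*c^2 + 3*c^5/112


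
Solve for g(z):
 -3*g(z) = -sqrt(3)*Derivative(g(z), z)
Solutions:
 g(z) = C1*exp(sqrt(3)*z)


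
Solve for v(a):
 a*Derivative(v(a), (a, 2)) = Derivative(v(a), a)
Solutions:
 v(a) = C1 + C2*a^2


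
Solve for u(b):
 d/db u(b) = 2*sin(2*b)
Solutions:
 u(b) = C1 - cos(2*b)


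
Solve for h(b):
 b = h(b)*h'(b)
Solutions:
 h(b) = -sqrt(C1 + b^2)
 h(b) = sqrt(C1 + b^2)


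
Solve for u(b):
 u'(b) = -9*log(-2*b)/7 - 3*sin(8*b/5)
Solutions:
 u(b) = C1 - 9*b*log(-b)/7 - 9*b*log(2)/7 + 9*b/7 + 15*cos(8*b/5)/8


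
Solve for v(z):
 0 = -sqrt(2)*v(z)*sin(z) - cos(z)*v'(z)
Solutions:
 v(z) = C1*cos(z)^(sqrt(2))


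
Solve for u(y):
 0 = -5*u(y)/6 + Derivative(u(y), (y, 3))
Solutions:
 u(y) = C3*exp(5^(1/3)*6^(2/3)*y/6) + (C1*sin(2^(2/3)*3^(1/6)*5^(1/3)*y/4) + C2*cos(2^(2/3)*3^(1/6)*5^(1/3)*y/4))*exp(-5^(1/3)*6^(2/3)*y/12)


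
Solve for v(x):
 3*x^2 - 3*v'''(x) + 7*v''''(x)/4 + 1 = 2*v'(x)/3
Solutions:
 v(x) = C1 + C2*exp(x*(-6^(2/3)*(7*sqrt(145) + 97)^(1/3) - 24*6^(1/3)/(7*sqrt(145) + 97)^(1/3) + 24)/42)*sin(2^(1/3)*3^(1/6)*x*(-2^(1/3)*(7*sqrt(145) + 97)^(1/3) + 8*3^(2/3)/(7*sqrt(145) + 97)^(1/3))/14) + C3*exp(x*(-6^(2/3)*(7*sqrt(145) + 97)^(1/3) - 24*6^(1/3)/(7*sqrt(145) + 97)^(1/3) + 24)/42)*cos(2^(1/3)*3^(1/6)*x*(-2^(1/3)*(7*sqrt(145) + 97)^(1/3) + 8*3^(2/3)/(7*sqrt(145) + 97)^(1/3))/14) + C4*exp(x*(24*6^(1/3)/(7*sqrt(145) + 97)^(1/3) + 12 + 6^(2/3)*(7*sqrt(145) + 97)^(1/3))/21) + 3*x^3/2 - 39*x


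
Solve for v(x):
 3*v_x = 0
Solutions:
 v(x) = C1


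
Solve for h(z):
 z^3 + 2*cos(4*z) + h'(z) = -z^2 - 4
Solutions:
 h(z) = C1 - z^4/4 - z^3/3 - 4*z - sin(4*z)/2


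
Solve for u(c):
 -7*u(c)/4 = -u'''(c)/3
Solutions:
 u(c) = C3*exp(42^(1/3)*c/2) + (C1*sin(14^(1/3)*3^(5/6)*c/4) + C2*cos(14^(1/3)*3^(5/6)*c/4))*exp(-42^(1/3)*c/4)


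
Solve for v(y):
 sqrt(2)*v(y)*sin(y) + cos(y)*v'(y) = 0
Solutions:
 v(y) = C1*cos(y)^(sqrt(2))


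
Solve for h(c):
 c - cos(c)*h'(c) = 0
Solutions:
 h(c) = C1 + Integral(c/cos(c), c)


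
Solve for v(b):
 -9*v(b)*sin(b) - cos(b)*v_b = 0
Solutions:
 v(b) = C1*cos(b)^9


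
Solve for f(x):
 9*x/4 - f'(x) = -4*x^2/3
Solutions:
 f(x) = C1 + 4*x^3/9 + 9*x^2/8


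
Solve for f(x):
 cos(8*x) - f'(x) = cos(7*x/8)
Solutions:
 f(x) = C1 - 8*sin(7*x/8)/7 + sin(8*x)/8


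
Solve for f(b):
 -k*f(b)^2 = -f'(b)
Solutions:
 f(b) = -1/(C1 + b*k)


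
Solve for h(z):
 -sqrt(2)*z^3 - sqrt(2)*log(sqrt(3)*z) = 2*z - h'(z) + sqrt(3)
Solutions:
 h(z) = C1 + sqrt(2)*z^4/4 + z^2 + sqrt(2)*z*log(z) - sqrt(2)*z + sqrt(2)*z*log(3)/2 + sqrt(3)*z


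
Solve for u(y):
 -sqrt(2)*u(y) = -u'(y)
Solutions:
 u(y) = C1*exp(sqrt(2)*y)


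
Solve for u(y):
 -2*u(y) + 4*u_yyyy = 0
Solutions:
 u(y) = C1*exp(-2^(3/4)*y/2) + C2*exp(2^(3/4)*y/2) + C3*sin(2^(3/4)*y/2) + C4*cos(2^(3/4)*y/2)


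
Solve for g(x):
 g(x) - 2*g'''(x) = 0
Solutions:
 g(x) = C3*exp(2^(2/3)*x/2) + (C1*sin(2^(2/3)*sqrt(3)*x/4) + C2*cos(2^(2/3)*sqrt(3)*x/4))*exp(-2^(2/3)*x/4)


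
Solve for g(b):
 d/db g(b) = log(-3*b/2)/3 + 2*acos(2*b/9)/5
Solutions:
 g(b) = C1 + b*log(-b)/3 + 2*b*acos(2*b/9)/5 - b/3 - b*log(2)/3 + b*log(3)/3 - sqrt(81 - 4*b^2)/5


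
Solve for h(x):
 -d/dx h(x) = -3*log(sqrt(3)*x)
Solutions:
 h(x) = C1 + 3*x*log(x) - 3*x + 3*x*log(3)/2


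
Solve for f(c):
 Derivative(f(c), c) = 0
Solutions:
 f(c) = C1


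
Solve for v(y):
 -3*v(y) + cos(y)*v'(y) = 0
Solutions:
 v(y) = C1*(sin(y) + 1)^(3/2)/(sin(y) - 1)^(3/2)


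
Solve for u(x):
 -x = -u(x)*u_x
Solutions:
 u(x) = -sqrt(C1 + x^2)
 u(x) = sqrt(C1 + x^2)


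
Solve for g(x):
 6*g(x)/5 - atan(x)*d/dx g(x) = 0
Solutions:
 g(x) = C1*exp(6*Integral(1/atan(x), x)/5)


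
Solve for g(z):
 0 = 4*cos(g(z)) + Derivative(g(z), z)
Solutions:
 g(z) = pi - asin((C1 + exp(8*z))/(C1 - exp(8*z)))
 g(z) = asin((C1 + exp(8*z))/(C1 - exp(8*z)))


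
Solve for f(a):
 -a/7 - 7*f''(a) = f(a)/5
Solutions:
 f(a) = C1*sin(sqrt(35)*a/35) + C2*cos(sqrt(35)*a/35) - 5*a/7


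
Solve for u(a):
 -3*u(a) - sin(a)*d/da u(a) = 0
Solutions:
 u(a) = C1*(cos(a) + 1)^(3/2)/(cos(a) - 1)^(3/2)


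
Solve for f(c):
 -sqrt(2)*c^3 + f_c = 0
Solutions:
 f(c) = C1 + sqrt(2)*c^4/4


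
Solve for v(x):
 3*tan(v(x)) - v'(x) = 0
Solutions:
 v(x) = pi - asin(C1*exp(3*x))
 v(x) = asin(C1*exp(3*x))


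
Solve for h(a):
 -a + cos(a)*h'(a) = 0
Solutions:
 h(a) = C1 + Integral(a/cos(a), a)


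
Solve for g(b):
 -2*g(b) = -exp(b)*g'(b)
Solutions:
 g(b) = C1*exp(-2*exp(-b))


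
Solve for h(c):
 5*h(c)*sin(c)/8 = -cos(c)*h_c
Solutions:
 h(c) = C1*cos(c)^(5/8)


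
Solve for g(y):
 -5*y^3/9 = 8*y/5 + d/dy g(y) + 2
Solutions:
 g(y) = C1 - 5*y^4/36 - 4*y^2/5 - 2*y


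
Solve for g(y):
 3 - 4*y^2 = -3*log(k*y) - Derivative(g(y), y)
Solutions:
 g(y) = C1 + 4*y^3/3 - 3*y*log(k*y)


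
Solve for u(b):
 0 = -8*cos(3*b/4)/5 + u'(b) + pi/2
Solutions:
 u(b) = C1 - pi*b/2 + 32*sin(3*b/4)/15


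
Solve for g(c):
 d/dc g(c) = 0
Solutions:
 g(c) = C1


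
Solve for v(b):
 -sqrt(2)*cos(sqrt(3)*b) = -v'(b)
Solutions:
 v(b) = C1 + sqrt(6)*sin(sqrt(3)*b)/3


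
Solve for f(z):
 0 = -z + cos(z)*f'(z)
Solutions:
 f(z) = C1 + Integral(z/cos(z), z)


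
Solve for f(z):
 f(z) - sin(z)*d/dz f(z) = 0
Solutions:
 f(z) = C1*sqrt(cos(z) - 1)/sqrt(cos(z) + 1)


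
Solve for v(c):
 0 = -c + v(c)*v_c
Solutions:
 v(c) = -sqrt(C1 + c^2)
 v(c) = sqrt(C1 + c^2)


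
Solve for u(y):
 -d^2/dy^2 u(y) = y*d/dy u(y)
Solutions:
 u(y) = C1 + C2*erf(sqrt(2)*y/2)


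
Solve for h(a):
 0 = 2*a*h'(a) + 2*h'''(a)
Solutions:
 h(a) = C1 + Integral(C2*airyai(-a) + C3*airybi(-a), a)


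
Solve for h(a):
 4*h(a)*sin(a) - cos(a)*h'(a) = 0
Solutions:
 h(a) = C1/cos(a)^4


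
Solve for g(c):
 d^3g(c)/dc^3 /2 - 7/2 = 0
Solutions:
 g(c) = C1 + C2*c + C3*c^2 + 7*c^3/6


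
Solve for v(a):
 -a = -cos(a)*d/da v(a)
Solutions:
 v(a) = C1 + Integral(a/cos(a), a)


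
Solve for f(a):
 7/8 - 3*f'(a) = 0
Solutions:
 f(a) = C1 + 7*a/24


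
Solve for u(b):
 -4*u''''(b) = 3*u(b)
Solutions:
 u(b) = (C1*sin(3^(1/4)*b/2) + C2*cos(3^(1/4)*b/2))*exp(-3^(1/4)*b/2) + (C3*sin(3^(1/4)*b/2) + C4*cos(3^(1/4)*b/2))*exp(3^(1/4)*b/2)


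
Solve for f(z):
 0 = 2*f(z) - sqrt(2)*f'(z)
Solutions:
 f(z) = C1*exp(sqrt(2)*z)


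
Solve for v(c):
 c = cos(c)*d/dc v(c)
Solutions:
 v(c) = C1 + Integral(c/cos(c), c)


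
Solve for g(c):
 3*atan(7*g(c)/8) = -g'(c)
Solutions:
 Integral(1/atan(7*_y/8), (_y, g(c))) = C1 - 3*c


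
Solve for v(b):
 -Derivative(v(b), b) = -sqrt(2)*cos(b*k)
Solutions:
 v(b) = C1 + sqrt(2)*sin(b*k)/k


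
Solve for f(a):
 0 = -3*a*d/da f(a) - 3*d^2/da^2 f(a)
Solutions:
 f(a) = C1 + C2*erf(sqrt(2)*a/2)


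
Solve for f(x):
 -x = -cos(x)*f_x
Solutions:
 f(x) = C1 + Integral(x/cos(x), x)


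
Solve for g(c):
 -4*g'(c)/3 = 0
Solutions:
 g(c) = C1


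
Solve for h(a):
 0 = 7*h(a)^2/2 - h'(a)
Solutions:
 h(a) = -2/(C1 + 7*a)


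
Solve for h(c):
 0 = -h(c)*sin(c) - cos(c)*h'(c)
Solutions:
 h(c) = C1*cos(c)


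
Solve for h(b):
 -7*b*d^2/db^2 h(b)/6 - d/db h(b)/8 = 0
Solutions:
 h(b) = C1 + C2*b^(25/28)


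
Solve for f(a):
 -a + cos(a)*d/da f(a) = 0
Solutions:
 f(a) = C1 + Integral(a/cos(a), a)


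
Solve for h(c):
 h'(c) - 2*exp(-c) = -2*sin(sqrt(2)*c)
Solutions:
 h(c) = C1 + sqrt(2)*cos(sqrt(2)*c) - 2*exp(-c)


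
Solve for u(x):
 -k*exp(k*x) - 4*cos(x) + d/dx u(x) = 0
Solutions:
 u(x) = C1 + exp(k*x) + 4*sin(x)


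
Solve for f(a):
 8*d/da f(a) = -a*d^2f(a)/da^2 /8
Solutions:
 f(a) = C1 + C2/a^63


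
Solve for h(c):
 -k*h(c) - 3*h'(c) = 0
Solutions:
 h(c) = C1*exp(-c*k/3)


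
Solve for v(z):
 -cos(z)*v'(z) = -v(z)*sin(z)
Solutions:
 v(z) = C1/cos(z)


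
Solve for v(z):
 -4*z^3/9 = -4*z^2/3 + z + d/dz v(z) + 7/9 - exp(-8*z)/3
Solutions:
 v(z) = C1 - z^4/9 + 4*z^3/9 - z^2/2 - 7*z/9 - exp(-8*z)/24


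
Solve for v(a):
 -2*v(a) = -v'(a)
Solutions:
 v(a) = C1*exp(2*a)


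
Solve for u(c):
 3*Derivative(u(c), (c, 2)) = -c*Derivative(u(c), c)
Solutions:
 u(c) = C1 + C2*erf(sqrt(6)*c/6)


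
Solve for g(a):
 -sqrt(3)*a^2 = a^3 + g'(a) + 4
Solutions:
 g(a) = C1 - a^4/4 - sqrt(3)*a^3/3 - 4*a


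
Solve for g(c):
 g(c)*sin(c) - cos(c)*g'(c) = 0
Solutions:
 g(c) = C1/cos(c)


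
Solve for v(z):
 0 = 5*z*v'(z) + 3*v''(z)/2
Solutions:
 v(z) = C1 + C2*erf(sqrt(15)*z/3)


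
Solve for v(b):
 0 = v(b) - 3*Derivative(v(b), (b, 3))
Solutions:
 v(b) = C3*exp(3^(2/3)*b/3) + (C1*sin(3^(1/6)*b/2) + C2*cos(3^(1/6)*b/2))*exp(-3^(2/3)*b/6)


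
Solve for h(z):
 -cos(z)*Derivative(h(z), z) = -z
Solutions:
 h(z) = C1 + Integral(z/cos(z), z)


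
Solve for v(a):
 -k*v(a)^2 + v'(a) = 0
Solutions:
 v(a) = -1/(C1 + a*k)


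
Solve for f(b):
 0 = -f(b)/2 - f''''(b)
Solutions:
 f(b) = (C1*sin(2^(1/4)*b/2) + C2*cos(2^(1/4)*b/2))*exp(-2^(1/4)*b/2) + (C3*sin(2^(1/4)*b/2) + C4*cos(2^(1/4)*b/2))*exp(2^(1/4)*b/2)


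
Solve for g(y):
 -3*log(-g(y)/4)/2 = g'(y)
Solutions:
 2*Integral(1/(log(-_y) - 2*log(2)), (_y, g(y)))/3 = C1 - y


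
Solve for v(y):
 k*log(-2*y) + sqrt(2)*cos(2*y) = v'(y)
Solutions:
 v(y) = C1 + k*y*(log(-y) - 1) + k*y*log(2) + sqrt(2)*sin(2*y)/2


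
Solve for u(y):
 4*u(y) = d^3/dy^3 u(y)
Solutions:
 u(y) = C3*exp(2^(2/3)*y) + (C1*sin(2^(2/3)*sqrt(3)*y/2) + C2*cos(2^(2/3)*sqrt(3)*y/2))*exp(-2^(2/3)*y/2)


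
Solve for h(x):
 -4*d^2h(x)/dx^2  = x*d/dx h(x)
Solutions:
 h(x) = C1 + C2*erf(sqrt(2)*x/4)


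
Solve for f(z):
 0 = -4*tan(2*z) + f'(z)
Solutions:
 f(z) = C1 - 2*log(cos(2*z))


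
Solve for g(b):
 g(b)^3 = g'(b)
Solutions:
 g(b) = -sqrt(2)*sqrt(-1/(C1 + b))/2
 g(b) = sqrt(2)*sqrt(-1/(C1 + b))/2


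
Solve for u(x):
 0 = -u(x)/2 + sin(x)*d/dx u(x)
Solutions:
 u(x) = C1*(cos(x) - 1)^(1/4)/(cos(x) + 1)^(1/4)


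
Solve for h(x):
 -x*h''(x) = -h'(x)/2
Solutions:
 h(x) = C1 + C2*x^(3/2)


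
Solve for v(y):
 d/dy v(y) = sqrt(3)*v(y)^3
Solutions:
 v(y) = -sqrt(2)*sqrt(-1/(C1 + sqrt(3)*y))/2
 v(y) = sqrt(2)*sqrt(-1/(C1 + sqrt(3)*y))/2


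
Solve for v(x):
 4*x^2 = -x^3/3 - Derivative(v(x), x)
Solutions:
 v(x) = C1 - x^4/12 - 4*x^3/3


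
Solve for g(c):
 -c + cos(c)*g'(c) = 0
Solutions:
 g(c) = C1 + Integral(c/cos(c), c)


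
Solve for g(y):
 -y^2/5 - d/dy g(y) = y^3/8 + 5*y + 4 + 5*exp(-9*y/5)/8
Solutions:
 g(y) = C1 - y^4/32 - y^3/15 - 5*y^2/2 - 4*y + 25*exp(-9*y/5)/72


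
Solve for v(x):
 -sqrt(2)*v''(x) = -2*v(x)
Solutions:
 v(x) = C1*exp(-2^(1/4)*x) + C2*exp(2^(1/4)*x)


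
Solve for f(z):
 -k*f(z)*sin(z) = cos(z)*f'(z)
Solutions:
 f(z) = C1*exp(k*log(cos(z)))


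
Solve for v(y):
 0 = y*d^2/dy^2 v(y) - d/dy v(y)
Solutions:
 v(y) = C1 + C2*y^2


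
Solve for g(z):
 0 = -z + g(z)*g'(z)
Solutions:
 g(z) = -sqrt(C1 + z^2)
 g(z) = sqrt(C1 + z^2)


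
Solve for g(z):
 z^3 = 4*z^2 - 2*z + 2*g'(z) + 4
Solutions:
 g(z) = C1 + z^4/8 - 2*z^3/3 + z^2/2 - 2*z


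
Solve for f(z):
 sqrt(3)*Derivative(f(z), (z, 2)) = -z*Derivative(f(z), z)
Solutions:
 f(z) = C1 + C2*erf(sqrt(2)*3^(3/4)*z/6)


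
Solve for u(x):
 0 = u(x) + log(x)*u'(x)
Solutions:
 u(x) = C1*exp(-li(x))


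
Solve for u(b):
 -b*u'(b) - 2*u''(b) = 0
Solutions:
 u(b) = C1 + C2*erf(b/2)


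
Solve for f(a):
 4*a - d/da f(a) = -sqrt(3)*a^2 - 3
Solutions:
 f(a) = C1 + sqrt(3)*a^3/3 + 2*a^2 + 3*a


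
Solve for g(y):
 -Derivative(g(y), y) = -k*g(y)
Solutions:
 g(y) = C1*exp(k*y)


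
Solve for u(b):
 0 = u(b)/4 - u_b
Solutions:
 u(b) = C1*exp(b/4)


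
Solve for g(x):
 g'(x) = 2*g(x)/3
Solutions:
 g(x) = C1*exp(2*x/3)


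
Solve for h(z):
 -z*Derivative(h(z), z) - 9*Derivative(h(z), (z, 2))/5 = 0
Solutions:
 h(z) = C1 + C2*erf(sqrt(10)*z/6)


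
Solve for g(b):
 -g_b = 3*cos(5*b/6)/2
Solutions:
 g(b) = C1 - 9*sin(5*b/6)/5


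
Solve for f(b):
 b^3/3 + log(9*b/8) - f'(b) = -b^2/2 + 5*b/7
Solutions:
 f(b) = C1 + b^4/12 + b^3/6 - 5*b^2/14 + b*log(b) - b + b*log(9/8)


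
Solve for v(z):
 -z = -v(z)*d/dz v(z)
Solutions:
 v(z) = -sqrt(C1 + z^2)
 v(z) = sqrt(C1 + z^2)


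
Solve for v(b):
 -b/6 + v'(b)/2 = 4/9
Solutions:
 v(b) = C1 + b^2/6 + 8*b/9


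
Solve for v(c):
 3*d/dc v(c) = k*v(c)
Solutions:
 v(c) = C1*exp(c*k/3)


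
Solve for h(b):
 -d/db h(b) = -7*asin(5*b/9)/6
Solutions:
 h(b) = C1 + 7*b*asin(5*b/9)/6 + 7*sqrt(81 - 25*b^2)/30


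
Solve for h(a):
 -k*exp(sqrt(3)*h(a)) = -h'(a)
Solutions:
 h(a) = sqrt(3)*(2*log(-1/(C1 + a*k)) - log(3))/6


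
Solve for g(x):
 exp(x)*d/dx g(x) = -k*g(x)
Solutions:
 g(x) = C1*exp(k*exp(-x))


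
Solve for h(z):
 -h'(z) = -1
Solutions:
 h(z) = C1 + z


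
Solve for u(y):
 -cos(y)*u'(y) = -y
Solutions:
 u(y) = C1 + Integral(y/cos(y), y)


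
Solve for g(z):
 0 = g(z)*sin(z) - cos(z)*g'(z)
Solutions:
 g(z) = C1/cos(z)


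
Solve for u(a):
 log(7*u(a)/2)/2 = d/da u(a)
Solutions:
 2*Integral(1/(-log(_y) - log(7) + log(2)), (_y, u(a))) = C1 - a


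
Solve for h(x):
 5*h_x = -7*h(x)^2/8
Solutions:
 h(x) = 40/(C1 + 7*x)


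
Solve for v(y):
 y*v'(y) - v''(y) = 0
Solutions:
 v(y) = C1 + C2*erfi(sqrt(2)*y/2)


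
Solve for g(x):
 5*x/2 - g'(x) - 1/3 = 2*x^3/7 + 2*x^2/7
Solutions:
 g(x) = C1 - x^4/14 - 2*x^3/21 + 5*x^2/4 - x/3


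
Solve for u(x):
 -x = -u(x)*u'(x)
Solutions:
 u(x) = -sqrt(C1 + x^2)
 u(x) = sqrt(C1 + x^2)


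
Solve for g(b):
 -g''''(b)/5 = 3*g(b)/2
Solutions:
 g(b) = (C1*sin(30^(1/4)*b/2) + C2*cos(30^(1/4)*b/2))*exp(-30^(1/4)*b/2) + (C3*sin(30^(1/4)*b/2) + C4*cos(30^(1/4)*b/2))*exp(30^(1/4)*b/2)


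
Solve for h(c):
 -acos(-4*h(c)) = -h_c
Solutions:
 Integral(1/acos(-4*_y), (_y, h(c))) = C1 + c


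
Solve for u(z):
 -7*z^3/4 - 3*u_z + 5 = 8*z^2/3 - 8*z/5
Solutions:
 u(z) = C1 - 7*z^4/48 - 8*z^3/27 + 4*z^2/15 + 5*z/3


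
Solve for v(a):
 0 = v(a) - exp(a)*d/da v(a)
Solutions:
 v(a) = C1*exp(-exp(-a))


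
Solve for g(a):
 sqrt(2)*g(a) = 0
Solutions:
 g(a) = 0


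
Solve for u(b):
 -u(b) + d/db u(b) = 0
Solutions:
 u(b) = C1*exp(b)


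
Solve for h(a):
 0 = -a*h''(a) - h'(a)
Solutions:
 h(a) = C1 + C2*log(a)


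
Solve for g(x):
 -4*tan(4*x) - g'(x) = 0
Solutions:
 g(x) = C1 + log(cos(4*x))


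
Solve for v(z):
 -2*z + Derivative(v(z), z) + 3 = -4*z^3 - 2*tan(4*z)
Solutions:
 v(z) = C1 - z^4 + z^2 - 3*z + log(cos(4*z))/2


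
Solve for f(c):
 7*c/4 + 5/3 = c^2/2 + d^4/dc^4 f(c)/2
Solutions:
 f(c) = C1 + C2*c + C3*c^2 + C4*c^3 - c^6/360 + 7*c^5/240 + 5*c^4/36


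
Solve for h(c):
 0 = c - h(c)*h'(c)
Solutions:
 h(c) = -sqrt(C1 + c^2)
 h(c) = sqrt(C1 + c^2)


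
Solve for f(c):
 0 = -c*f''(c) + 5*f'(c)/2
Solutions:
 f(c) = C1 + C2*c^(7/2)


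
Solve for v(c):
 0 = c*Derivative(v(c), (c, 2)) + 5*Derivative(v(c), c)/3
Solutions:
 v(c) = C1 + C2/c^(2/3)


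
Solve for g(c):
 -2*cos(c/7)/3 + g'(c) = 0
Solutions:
 g(c) = C1 + 14*sin(c/7)/3


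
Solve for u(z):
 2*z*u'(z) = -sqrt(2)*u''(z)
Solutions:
 u(z) = C1 + C2*erf(2^(3/4)*z/2)


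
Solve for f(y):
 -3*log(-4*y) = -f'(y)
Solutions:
 f(y) = C1 + 3*y*log(-y) + 3*y*(-1 + 2*log(2))


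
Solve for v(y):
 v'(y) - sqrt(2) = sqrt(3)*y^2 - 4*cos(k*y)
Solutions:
 v(y) = C1 + sqrt(3)*y^3/3 + sqrt(2)*y - 4*sin(k*y)/k


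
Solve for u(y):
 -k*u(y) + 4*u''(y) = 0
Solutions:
 u(y) = C1*exp(-sqrt(k)*y/2) + C2*exp(sqrt(k)*y/2)


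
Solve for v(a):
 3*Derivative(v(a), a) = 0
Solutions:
 v(a) = C1


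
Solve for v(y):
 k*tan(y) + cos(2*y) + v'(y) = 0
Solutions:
 v(y) = C1 + k*log(cos(y)) - sin(2*y)/2


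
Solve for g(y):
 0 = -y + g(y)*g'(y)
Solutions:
 g(y) = -sqrt(C1 + y^2)
 g(y) = sqrt(C1 + y^2)


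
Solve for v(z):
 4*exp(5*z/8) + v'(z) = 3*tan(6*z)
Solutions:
 v(z) = C1 - 32*exp(5*z/8)/5 - log(cos(6*z))/2


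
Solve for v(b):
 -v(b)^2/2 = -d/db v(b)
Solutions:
 v(b) = -2/(C1 + b)


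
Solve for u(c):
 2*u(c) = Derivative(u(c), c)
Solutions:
 u(c) = C1*exp(2*c)


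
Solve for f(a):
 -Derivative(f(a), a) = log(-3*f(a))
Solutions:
 Integral(1/(log(-_y) + log(3)), (_y, f(a))) = C1 - a


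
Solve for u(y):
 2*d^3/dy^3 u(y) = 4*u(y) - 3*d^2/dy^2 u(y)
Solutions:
 u(y) = C1*exp(-y*((4*sqrt(3) + 7)^(-1/3) + 2 + (4*sqrt(3) + 7)^(1/3))/4)*sin(sqrt(3)*y*(-(4*sqrt(3) + 7)^(1/3) + (4*sqrt(3) + 7)^(-1/3))/4) + C2*exp(-y*((4*sqrt(3) + 7)^(-1/3) + 2 + (4*sqrt(3) + 7)^(1/3))/4)*cos(sqrt(3)*y*(-(4*sqrt(3) + 7)^(1/3) + (4*sqrt(3) + 7)^(-1/3))/4) + C3*exp(y*(-1 + (4*sqrt(3) + 7)^(-1/3) + (4*sqrt(3) + 7)^(1/3))/2)


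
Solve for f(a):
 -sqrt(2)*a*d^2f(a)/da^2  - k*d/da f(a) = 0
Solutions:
 f(a) = C1 + a^(-sqrt(2)*re(k)/2 + 1)*(C2*sin(sqrt(2)*log(a)*Abs(im(k))/2) + C3*cos(sqrt(2)*log(a)*im(k)/2))


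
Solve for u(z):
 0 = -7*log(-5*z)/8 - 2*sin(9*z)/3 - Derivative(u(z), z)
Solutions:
 u(z) = C1 - 7*z*log(-z)/8 - 7*z*log(5)/8 + 7*z/8 + 2*cos(9*z)/27


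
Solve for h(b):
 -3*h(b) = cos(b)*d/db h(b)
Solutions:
 h(b) = C1*(sin(b) - 1)^(3/2)/(sin(b) + 1)^(3/2)


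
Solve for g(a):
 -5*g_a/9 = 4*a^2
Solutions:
 g(a) = C1 - 12*a^3/5


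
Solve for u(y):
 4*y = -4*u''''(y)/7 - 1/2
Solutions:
 u(y) = C1 + C2*y + C3*y^2 + C4*y^3 - 7*y^5/120 - 7*y^4/192


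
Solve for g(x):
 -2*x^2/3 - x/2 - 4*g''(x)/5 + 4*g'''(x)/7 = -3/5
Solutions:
 g(x) = C1 + C2*x + C3*exp(7*x/5) - 5*x^4/72 - 305*x^3/1008 - 643*x^2/2352


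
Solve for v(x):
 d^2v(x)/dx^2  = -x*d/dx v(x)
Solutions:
 v(x) = C1 + C2*erf(sqrt(2)*x/2)


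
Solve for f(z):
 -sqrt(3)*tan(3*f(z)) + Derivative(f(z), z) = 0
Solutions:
 f(z) = -asin(C1*exp(3*sqrt(3)*z))/3 + pi/3
 f(z) = asin(C1*exp(3*sqrt(3)*z))/3


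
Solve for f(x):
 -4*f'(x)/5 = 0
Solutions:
 f(x) = C1


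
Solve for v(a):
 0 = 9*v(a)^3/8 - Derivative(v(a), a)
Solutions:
 v(a) = -2*sqrt(-1/(C1 + 9*a))
 v(a) = 2*sqrt(-1/(C1 + 9*a))


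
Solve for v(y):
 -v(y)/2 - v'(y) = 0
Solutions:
 v(y) = C1*exp(-y/2)


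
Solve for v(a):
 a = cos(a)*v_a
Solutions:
 v(a) = C1 + Integral(a/cos(a), a)


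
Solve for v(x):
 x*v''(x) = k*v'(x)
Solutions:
 v(x) = C1 + x^(re(k) + 1)*(C2*sin(log(x)*Abs(im(k))) + C3*cos(log(x)*im(k)))


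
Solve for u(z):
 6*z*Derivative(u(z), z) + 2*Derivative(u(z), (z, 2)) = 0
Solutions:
 u(z) = C1 + C2*erf(sqrt(6)*z/2)


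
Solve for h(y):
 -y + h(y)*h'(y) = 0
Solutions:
 h(y) = -sqrt(C1 + y^2)
 h(y) = sqrt(C1 + y^2)


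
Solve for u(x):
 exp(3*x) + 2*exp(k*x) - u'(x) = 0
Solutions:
 u(x) = C1 + exp(3*x)/3 + 2*exp(k*x)/k


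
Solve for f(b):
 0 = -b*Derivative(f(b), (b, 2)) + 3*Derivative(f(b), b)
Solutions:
 f(b) = C1 + C2*b^4


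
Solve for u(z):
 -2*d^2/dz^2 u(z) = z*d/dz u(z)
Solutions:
 u(z) = C1 + C2*erf(z/2)


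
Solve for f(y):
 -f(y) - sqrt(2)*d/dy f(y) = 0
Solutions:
 f(y) = C1*exp(-sqrt(2)*y/2)


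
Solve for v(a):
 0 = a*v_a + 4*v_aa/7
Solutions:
 v(a) = C1 + C2*erf(sqrt(14)*a/4)


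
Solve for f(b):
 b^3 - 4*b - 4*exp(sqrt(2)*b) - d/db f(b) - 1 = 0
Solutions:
 f(b) = C1 + b^4/4 - 2*b^2 - b - 2*sqrt(2)*exp(sqrt(2)*b)


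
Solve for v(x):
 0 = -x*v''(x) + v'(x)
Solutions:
 v(x) = C1 + C2*x^2


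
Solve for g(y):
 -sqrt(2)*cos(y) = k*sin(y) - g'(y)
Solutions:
 g(y) = C1 - k*cos(y) + sqrt(2)*sin(y)


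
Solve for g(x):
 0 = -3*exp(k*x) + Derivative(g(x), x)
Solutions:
 g(x) = C1 + 3*exp(k*x)/k


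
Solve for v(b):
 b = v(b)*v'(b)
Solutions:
 v(b) = -sqrt(C1 + b^2)
 v(b) = sqrt(C1 + b^2)


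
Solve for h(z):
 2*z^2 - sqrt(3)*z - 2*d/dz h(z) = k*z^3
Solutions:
 h(z) = C1 - k*z^4/8 + z^3/3 - sqrt(3)*z^2/4


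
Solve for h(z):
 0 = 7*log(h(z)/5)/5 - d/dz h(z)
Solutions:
 5*Integral(1/(-log(_y) + log(5)), (_y, h(z)))/7 = C1 - z


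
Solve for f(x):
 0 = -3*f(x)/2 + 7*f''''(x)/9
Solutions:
 f(x) = C1*exp(-42^(3/4)*x/14) + C2*exp(42^(3/4)*x/14) + C3*sin(42^(3/4)*x/14) + C4*cos(42^(3/4)*x/14)


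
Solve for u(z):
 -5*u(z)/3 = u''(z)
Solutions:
 u(z) = C1*sin(sqrt(15)*z/3) + C2*cos(sqrt(15)*z/3)


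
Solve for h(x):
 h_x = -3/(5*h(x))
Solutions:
 h(x) = -sqrt(C1 - 30*x)/5
 h(x) = sqrt(C1 - 30*x)/5


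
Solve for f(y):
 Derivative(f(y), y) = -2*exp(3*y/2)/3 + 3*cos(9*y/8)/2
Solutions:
 f(y) = C1 - 4*exp(3*y/2)/9 + 4*sin(9*y/8)/3


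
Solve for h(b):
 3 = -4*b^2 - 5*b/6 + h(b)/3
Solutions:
 h(b) = 12*b^2 + 5*b/2 + 9


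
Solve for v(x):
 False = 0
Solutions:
 v(x) = C1 + zoo*x + 5*log(cos(x))/8


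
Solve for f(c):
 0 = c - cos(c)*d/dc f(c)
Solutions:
 f(c) = C1 + Integral(c/cos(c), c)


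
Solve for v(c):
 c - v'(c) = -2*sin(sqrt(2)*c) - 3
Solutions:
 v(c) = C1 + c^2/2 + 3*c - sqrt(2)*cos(sqrt(2)*c)


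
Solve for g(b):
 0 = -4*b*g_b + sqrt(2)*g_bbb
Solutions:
 g(b) = C1 + Integral(C2*airyai(sqrt(2)*b) + C3*airybi(sqrt(2)*b), b)


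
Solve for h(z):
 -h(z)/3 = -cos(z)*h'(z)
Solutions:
 h(z) = C1*(sin(z) + 1)^(1/6)/(sin(z) - 1)^(1/6)


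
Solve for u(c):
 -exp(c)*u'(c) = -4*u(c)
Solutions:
 u(c) = C1*exp(-4*exp(-c))


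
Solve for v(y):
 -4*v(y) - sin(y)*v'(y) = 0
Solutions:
 v(y) = C1*(cos(y)^2 + 2*cos(y) + 1)/(cos(y)^2 - 2*cos(y) + 1)


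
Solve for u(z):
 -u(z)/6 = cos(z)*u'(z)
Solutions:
 u(z) = C1*(sin(z) - 1)^(1/12)/(sin(z) + 1)^(1/12)


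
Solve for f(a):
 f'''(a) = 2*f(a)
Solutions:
 f(a) = C3*exp(2^(1/3)*a) + (C1*sin(2^(1/3)*sqrt(3)*a/2) + C2*cos(2^(1/3)*sqrt(3)*a/2))*exp(-2^(1/3)*a/2)


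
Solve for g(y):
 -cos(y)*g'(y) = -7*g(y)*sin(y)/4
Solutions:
 g(y) = C1/cos(y)^(7/4)


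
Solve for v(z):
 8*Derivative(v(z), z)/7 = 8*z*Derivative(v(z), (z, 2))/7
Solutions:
 v(z) = C1 + C2*z^2


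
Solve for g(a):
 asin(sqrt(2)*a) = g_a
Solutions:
 g(a) = C1 + a*asin(sqrt(2)*a) + sqrt(2)*sqrt(1 - 2*a^2)/2


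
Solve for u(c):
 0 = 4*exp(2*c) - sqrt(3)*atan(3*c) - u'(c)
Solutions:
 u(c) = C1 - sqrt(3)*(c*atan(3*c) - log(9*c^2 + 1)/6) + 2*exp(2*c)


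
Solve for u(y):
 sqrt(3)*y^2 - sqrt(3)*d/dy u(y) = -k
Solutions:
 u(y) = C1 + sqrt(3)*k*y/3 + y^3/3


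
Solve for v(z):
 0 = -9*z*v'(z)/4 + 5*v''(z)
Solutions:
 v(z) = C1 + C2*erfi(3*sqrt(10)*z/20)


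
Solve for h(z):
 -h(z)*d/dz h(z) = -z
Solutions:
 h(z) = -sqrt(C1 + z^2)
 h(z) = sqrt(C1 + z^2)


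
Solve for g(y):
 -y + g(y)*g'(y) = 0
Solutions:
 g(y) = -sqrt(C1 + y^2)
 g(y) = sqrt(C1 + y^2)


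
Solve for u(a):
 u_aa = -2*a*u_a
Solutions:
 u(a) = C1 + C2*erf(a)


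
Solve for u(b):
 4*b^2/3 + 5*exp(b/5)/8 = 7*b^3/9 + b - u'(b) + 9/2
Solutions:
 u(b) = C1 + 7*b^4/36 - 4*b^3/9 + b^2/2 + 9*b/2 - 25*exp(b/5)/8


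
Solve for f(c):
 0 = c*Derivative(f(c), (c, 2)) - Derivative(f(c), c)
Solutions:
 f(c) = C1 + C2*c^2


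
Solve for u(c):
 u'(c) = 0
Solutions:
 u(c) = C1


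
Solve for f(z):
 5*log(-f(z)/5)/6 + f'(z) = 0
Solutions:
 6*Integral(1/(log(-_y) - log(5)), (_y, f(z)))/5 = C1 - z


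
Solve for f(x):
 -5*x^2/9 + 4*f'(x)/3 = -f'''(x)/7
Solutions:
 f(x) = C1 + C2*sin(2*sqrt(21)*x/3) + C3*cos(2*sqrt(21)*x/3) + 5*x^3/36 - 5*x/56


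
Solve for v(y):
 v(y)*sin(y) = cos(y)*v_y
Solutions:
 v(y) = C1/cos(y)


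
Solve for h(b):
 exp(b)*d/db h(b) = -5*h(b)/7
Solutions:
 h(b) = C1*exp(5*exp(-b)/7)


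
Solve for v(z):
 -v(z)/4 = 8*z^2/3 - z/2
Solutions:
 v(z) = 2*z*(3 - 16*z)/3


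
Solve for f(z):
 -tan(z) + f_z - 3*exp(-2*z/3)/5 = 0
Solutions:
 f(z) = C1 + log(tan(z)^2 + 1)/2 - 9*exp(-2*z/3)/10


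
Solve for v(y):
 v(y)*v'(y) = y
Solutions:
 v(y) = -sqrt(C1 + y^2)
 v(y) = sqrt(C1 + y^2)


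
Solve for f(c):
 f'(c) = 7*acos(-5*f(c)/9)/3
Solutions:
 Integral(1/acos(-5*_y/9), (_y, f(c))) = C1 + 7*c/3


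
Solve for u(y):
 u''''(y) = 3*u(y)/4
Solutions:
 u(y) = C1*exp(-sqrt(2)*3^(1/4)*y/2) + C2*exp(sqrt(2)*3^(1/4)*y/2) + C3*sin(sqrt(2)*3^(1/4)*y/2) + C4*cos(sqrt(2)*3^(1/4)*y/2)


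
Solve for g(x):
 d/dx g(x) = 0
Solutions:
 g(x) = C1


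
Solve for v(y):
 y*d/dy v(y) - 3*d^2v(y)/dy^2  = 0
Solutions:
 v(y) = C1 + C2*erfi(sqrt(6)*y/6)


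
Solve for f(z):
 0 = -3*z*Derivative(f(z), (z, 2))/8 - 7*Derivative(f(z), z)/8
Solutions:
 f(z) = C1 + C2/z^(4/3)


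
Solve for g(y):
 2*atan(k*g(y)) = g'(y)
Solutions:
 Integral(1/atan(_y*k), (_y, g(y))) = C1 + 2*y


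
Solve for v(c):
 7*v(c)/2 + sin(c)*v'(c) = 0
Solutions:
 v(c) = C1*(cos(c) + 1)^(7/4)/(cos(c) - 1)^(7/4)


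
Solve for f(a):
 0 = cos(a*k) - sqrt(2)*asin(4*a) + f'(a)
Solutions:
 f(a) = C1 + sqrt(2)*(a*asin(4*a) + sqrt(1 - 16*a^2)/4) - Piecewise((sin(a*k)/k, Ne(k, 0)), (a, True))


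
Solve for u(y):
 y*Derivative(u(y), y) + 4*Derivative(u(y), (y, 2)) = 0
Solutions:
 u(y) = C1 + C2*erf(sqrt(2)*y/4)


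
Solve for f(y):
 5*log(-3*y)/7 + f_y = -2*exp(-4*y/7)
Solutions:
 f(y) = C1 - 5*y*log(-y)/7 + 5*y*(1 - log(3))/7 + 7*exp(-4*y/7)/2


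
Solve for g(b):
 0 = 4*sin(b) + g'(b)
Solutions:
 g(b) = C1 + 4*cos(b)


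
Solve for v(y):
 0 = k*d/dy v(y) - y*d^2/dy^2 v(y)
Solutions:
 v(y) = C1 + y^(re(k) + 1)*(C2*sin(log(y)*Abs(im(k))) + C3*cos(log(y)*im(k)))


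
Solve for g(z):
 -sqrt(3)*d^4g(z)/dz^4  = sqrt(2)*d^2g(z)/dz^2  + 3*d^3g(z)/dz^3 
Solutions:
 g(z) = C1 + C2*z + (C3*sin(sqrt(3)*z*sqrt(-9 + 4*sqrt(6))/6) + C4*cos(sqrt(3)*z*sqrt(-9 + 4*sqrt(6))/6))*exp(-sqrt(3)*z/2)


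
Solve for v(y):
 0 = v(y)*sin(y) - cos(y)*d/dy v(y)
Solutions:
 v(y) = C1/cos(y)


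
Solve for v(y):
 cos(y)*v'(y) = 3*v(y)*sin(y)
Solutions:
 v(y) = C1/cos(y)^3


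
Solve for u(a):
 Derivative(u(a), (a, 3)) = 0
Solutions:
 u(a) = C1 + C2*a + C3*a^2


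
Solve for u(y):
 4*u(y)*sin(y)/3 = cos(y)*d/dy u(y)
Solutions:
 u(y) = C1/cos(y)^(4/3)


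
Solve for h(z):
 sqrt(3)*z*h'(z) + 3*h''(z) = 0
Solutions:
 h(z) = C1 + C2*erf(sqrt(2)*3^(3/4)*z/6)


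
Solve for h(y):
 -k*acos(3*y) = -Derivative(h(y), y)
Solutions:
 h(y) = C1 + k*(y*acos(3*y) - sqrt(1 - 9*y^2)/3)


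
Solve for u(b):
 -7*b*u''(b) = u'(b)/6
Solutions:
 u(b) = C1 + C2*b^(41/42)


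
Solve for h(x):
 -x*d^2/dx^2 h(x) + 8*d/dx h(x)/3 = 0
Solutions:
 h(x) = C1 + C2*x^(11/3)


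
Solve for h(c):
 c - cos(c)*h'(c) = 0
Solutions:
 h(c) = C1 + Integral(c/cos(c), c)


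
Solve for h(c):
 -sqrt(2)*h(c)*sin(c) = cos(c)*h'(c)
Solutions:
 h(c) = C1*cos(c)^(sqrt(2))


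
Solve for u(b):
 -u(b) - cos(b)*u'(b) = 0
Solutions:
 u(b) = C1*sqrt(sin(b) - 1)/sqrt(sin(b) + 1)


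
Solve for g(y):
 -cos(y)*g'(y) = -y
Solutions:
 g(y) = C1 + Integral(y/cos(y), y)


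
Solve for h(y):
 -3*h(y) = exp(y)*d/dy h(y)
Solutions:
 h(y) = C1*exp(3*exp(-y))


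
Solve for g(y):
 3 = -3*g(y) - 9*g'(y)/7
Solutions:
 g(y) = C1*exp(-7*y/3) - 1


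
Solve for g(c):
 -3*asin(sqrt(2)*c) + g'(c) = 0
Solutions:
 g(c) = C1 + 3*c*asin(sqrt(2)*c) + 3*sqrt(2)*sqrt(1 - 2*c^2)/2


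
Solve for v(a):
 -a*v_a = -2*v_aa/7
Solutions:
 v(a) = C1 + C2*erfi(sqrt(7)*a/2)


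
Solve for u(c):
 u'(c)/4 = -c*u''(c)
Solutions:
 u(c) = C1 + C2*c^(3/4)


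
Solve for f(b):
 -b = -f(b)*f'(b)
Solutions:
 f(b) = -sqrt(C1 + b^2)
 f(b) = sqrt(C1 + b^2)


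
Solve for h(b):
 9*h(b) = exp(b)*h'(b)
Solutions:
 h(b) = C1*exp(-9*exp(-b))


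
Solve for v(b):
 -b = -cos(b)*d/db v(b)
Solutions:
 v(b) = C1 + Integral(b/cos(b), b)


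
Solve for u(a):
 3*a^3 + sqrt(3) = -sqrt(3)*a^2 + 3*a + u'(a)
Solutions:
 u(a) = C1 + 3*a^4/4 + sqrt(3)*a^3/3 - 3*a^2/2 + sqrt(3)*a


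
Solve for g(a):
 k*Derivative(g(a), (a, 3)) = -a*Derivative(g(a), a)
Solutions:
 g(a) = C1 + Integral(C2*airyai(a*(-1/k)^(1/3)) + C3*airybi(a*(-1/k)^(1/3)), a)


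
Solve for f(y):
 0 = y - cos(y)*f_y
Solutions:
 f(y) = C1 + Integral(y/cos(y), y)


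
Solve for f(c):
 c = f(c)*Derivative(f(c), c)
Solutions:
 f(c) = -sqrt(C1 + c^2)
 f(c) = sqrt(C1 + c^2)


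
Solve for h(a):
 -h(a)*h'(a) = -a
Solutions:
 h(a) = -sqrt(C1 + a^2)
 h(a) = sqrt(C1 + a^2)


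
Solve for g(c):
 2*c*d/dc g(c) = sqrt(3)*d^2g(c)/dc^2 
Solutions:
 g(c) = C1 + C2*erfi(3^(3/4)*c/3)


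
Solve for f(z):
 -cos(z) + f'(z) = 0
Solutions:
 f(z) = C1 + sin(z)


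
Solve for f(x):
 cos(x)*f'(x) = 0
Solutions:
 f(x) = C1


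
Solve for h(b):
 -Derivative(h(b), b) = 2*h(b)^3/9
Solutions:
 h(b) = -3*sqrt(2)*sqrt(-1/(C1 - 2*b))/2
 h(b) = 3*sqrt(2)*sqrt(-1/(C1 - 2*b))/2


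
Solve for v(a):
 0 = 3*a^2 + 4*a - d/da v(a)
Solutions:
 v(a) = C1 + a^3 + 2*a^2


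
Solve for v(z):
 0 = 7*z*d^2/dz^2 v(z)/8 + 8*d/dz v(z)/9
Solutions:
 v(z) = C1 + C2/z^(1/63)


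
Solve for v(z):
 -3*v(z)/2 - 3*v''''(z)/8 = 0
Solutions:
 v(z) = (C1*sin(z) + C2*cos(z))*exp(-z) + (C3*sin(z) + C4*cos(z))*exp(z)


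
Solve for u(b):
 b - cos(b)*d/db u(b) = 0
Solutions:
 u(b) = C1 + Integral(b/cos(b), b)


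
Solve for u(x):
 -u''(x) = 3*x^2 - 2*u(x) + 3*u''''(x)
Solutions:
 u(x) = C1*exp(-sqrt(6)*x/3) + C2*exp(sqrt(6)*x/3) + C3*sin(x) + C4*cos(x) + 3*x^2/2 + 3/2


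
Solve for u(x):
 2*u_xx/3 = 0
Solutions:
 u(x) = C1 + C2*x


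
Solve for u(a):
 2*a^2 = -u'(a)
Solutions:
 u(a) = C1 - 2*a^3/3


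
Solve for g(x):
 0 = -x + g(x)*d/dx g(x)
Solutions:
 g(x) = -sqrt(C1 + x^2)
 g(x) = sqrt(C1 + x^2)


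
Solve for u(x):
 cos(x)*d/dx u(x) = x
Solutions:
 u(x) = C1 + Integral(x/cos(x), x)


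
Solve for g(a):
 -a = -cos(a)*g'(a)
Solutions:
 g(a) = C1 + Integral(a/cos(a), a)


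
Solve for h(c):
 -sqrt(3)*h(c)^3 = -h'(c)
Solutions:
 h(c) = -sqrt(2)*sqrt(-1/(C1 + sqrt(3)*c))/2
 h(c) = sqrt(2)*sqrt(-1/(C1 + sqrt(3)*c))/2


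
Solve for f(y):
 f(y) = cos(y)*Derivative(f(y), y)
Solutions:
 f(y) = C1*sqrt(sin(y) + 1)/sqrt(sin(y) - 1)


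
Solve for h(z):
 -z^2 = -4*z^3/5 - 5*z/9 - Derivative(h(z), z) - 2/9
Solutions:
 h(z) = C1 - z^4/5 + z^3/3 - 5*z^2/18 - 2*z/9


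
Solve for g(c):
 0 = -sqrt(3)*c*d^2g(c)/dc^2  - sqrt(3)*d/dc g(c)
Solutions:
 g(c) = C1 + C2*log(c)


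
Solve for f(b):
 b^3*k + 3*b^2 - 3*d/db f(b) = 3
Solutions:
 f(b) = C1 + b^4*k/12 + b^3/3 - b


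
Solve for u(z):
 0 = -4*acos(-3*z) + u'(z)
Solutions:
 u(z) = C1 + 4*z*acos(-3*z) + 4*sqrt(1 - 9*z^2)/3


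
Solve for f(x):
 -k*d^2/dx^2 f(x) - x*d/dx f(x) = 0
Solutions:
 f(x) = C1 + C2*sqrt(k)*erf(sqrt(2)*x*sqrt(1/k)/2)


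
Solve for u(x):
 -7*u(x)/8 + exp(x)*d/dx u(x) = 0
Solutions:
 u(x) = C1*exp(-7*exp(-x)/8)


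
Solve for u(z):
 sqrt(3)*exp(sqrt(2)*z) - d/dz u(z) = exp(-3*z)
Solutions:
 u(z) = C1 + sqrt(6)*exp(sqrt(2)*z)/2 + exp(-3*z)/3


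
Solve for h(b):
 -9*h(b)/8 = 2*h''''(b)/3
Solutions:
 h(b) = (C1*sin(sqrt(2)*3^(3/4)*b/4) + C2*cos(sqrt(2)*3^(3/4)*b/4))*exp(-sqrt(2)*3^(3/4)*b/4) + (C3*sin(sqrt(2)*3^(3/4)*b/4) + C4*cos(sqrt(2)*3^(3/4)*b/4))*exp(sqrt(2)*3^(3/4)*b/4)


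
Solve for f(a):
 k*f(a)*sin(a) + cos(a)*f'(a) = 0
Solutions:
 f(a) = C1*exp(k*log(cos(a)))


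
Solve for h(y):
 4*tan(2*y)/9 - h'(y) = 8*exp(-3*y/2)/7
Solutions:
 h(y) = C1 + log(tan(2*y)^2 + 1)/9 + 16*exp(-3*y/2)/21


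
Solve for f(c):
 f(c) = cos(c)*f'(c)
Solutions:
 f(c) = C1*sqrt(sin(c) + 1)/sqrt(sin(c) - 1)


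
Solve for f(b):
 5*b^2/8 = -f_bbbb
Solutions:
 f(b) = C1 + C2*b + C3*b^2 + C4*b^3 - b^6/576


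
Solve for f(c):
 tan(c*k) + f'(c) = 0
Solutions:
 f(c) = C1 - Piecewise((-log(cos(c*k))/k, Ne(k, 0)), (0, True))


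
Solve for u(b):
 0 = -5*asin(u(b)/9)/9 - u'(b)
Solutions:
 Integral(1/asin(_y/9), (_y, u(b))) = C1 - 5*b/9


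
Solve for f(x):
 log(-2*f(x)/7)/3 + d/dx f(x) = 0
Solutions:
 3*Integral(1/(log(-_y) - log(7) + log(2)), (_y, f(x))) = C1 - x


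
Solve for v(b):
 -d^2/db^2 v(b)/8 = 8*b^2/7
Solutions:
 v(b) = C1 + C2*b - 16*b^4/21


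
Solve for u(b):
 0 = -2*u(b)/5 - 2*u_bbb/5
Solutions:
 u(b) = C3*exp(-b) + (C1*sin(sqrt(3)*b/2) + C2*cos(sqrt(3)*b/2))*exp(b/2)


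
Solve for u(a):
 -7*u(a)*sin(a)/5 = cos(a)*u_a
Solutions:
 u(a) = C1*cos(a)^(7/5)


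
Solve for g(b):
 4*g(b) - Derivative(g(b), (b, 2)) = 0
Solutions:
 g(b) = C1*exp(-2*b) + C2*exp(2*b)


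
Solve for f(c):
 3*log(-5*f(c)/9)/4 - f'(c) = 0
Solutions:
 -4*Integral(1/(log(-_y) - 2*log(3) + log(5)), (_y, f(c)))/3 = C1 - c


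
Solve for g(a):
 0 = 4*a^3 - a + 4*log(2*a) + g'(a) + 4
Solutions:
 g(a) = C1 - a^4 + a^2/2 - 4*a*log(a) - a*log(16)


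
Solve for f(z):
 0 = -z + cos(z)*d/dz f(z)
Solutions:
 f(z) = C1 + Integral(z/cos(z), z)


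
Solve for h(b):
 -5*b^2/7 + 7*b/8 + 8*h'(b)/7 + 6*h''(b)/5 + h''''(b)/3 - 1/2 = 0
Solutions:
 h(b) = C1 + C2*exp(b*(-7*175^(1/3)*6^(2/3)/(50 + sqrt(3970))^(1/3) + 1470^(1/3)*(50 + sqrt(3970))^(1/3))/70)*sin(3^(1/6)*b*(21*175^(1/3)*2^(2/3)/(50 + sqrt(3970))^(1/3) + 3^(2/3)*490^(1/3)*(50 + sqrt(3970))^(1/3))/70) + C3*exp(b*(-7*175^(1/3)*6^(2/3)/(50 + sqrt(3970))^(1/3) + 1470^(1/3)*(50 + sqrt(3970))^(1/3))/70)*cos(3^(1/6)*b*(21*175^(1/3)*2^(2/3)/(50 + sqrt(3970))^(1/3) + 3^(2/3)*490^(1/3)*(50 + sqrt(3970))^(1/3))/70) + C4*exp(-b*(-7*175^(1/3)*6^(2/3)/(50 + sqrt(3970))^(1/3) + 1470^(1/3)*(50 + sqrt(3970))^(1/3))/35) + 5*b^3/24 - 133*b^2/128 + 3353*b/1280
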